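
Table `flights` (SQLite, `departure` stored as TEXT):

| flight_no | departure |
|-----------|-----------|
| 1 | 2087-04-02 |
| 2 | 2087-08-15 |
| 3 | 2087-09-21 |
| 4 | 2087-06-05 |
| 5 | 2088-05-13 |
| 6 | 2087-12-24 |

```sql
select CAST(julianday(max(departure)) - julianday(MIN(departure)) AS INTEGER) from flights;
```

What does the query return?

MIN = 2087-04-02, MAX = 2088-05-13.
28 days remain in April 2087 after the 2nd (30 − 2).
Full months from May 2087 through April 2088 contribute their day counts.
Then 13 days into May 2088.
Total: 28 + 31 + 30 + 31 + 31 + 30 + 31 + 30 + 31 + 31 + 29 + 31 + 30 + 13 = 407.

407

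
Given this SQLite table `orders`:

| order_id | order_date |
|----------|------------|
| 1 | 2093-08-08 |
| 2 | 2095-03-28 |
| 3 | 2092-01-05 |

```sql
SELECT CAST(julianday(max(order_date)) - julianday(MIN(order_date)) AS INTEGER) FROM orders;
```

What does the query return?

MIN = 2092-01-05, MAX = 2095-03-28.
26 days remain in January 2092 after the 5th (31 − 5).
Full months from February 2092 through February 2095 contribute their day counts.
Then 28 days into March 2095.
Total: 26 + 29 + 31 + 30 + 31 + 30 + 31 + 31 + 30 + 31 + 30 + 31 + 31 + 28 + 31 + 30 + 31 + 30 + 31 + 31 + 30 + 31 + 30 + 31 + 31 + 28 + 31 + 30 + 31 + 30 + 31 + 31 + 30 + 31 + 30 + 31 + 31 + 28 + 28 = 1178.

1178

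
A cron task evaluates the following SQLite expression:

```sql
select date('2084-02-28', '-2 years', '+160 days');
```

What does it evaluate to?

2082-08-07

Adding -2 years to 2084-02-28 gives 2082-02-28.
Applying '+160 days' to 2082-02-28: counting 160 days forward gives 2082-08-07.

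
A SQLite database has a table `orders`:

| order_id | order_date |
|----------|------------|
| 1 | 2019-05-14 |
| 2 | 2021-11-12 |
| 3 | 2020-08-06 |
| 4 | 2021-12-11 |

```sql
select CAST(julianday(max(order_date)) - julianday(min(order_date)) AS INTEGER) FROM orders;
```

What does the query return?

942

MIN = 2019-05-14, MAX = 2021-12-11.
17 days remain in May 2019 after the 14th (31 − 14).
Full months from June 2019 through November 2021 contribute their day counts.
Then 11 days into December 2021.
Total: 17 + 30 + 31 + 31 + 30 + 31 + 30 + 31 + 31 + 29 + 31 + 30 + 31 + 30 + 31 + 31 + 30 + 31 + 30 + 31 + 31 + 28 + 31 + 30 + 31 + 30 + 31 + 31 + 30 + 31 + 30 + 11 = 942.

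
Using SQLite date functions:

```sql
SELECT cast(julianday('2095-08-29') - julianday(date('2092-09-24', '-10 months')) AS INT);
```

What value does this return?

1374

Adding -10 months to 2092-09-24 gives 2091-11-24.
6 days remain in November 2091 after the 24th (30 − 24).
Full months from December 2091 through July 2095 contribute their day counts.
Then 29 days into August 2095.
Total: 6 + 31 + 31 + 29 + 31 + 30 + 31 + 30 + 31 + 31 + 30 + 31 + 30 + 31 + 31 + 28 + 31 + 30 + 31 + 30 + 31 + 31 + 30 + 31 + 30 + 31 + 31 + 28 + 31 + 30 + 31 + 30 + 31 + 31 + 30 + 31 + 30 + 31 + 31 + 28 + 31 + 30 + 31 + 30 + 31 + 29 = 1374.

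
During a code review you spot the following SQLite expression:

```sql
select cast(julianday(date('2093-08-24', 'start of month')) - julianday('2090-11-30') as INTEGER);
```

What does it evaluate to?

`start of month` rewinds 2093-08-24 to 2093-08-01.
0 days remain in November 2090 after the 30th (30 − 30).
Full months from December 2090 through July 2093 contribute their day counts.
Then 1 day into August 2093.
Total: 0 + 31 + 31 + 28 + 31 + 30 + 31 + 30 + 31 + 31 + 30 + 31 + 30 + 31 + 31 + 29 + 31 + 30 + 31 + 30 + 31 + 31 + 30 + 31 + 30 + 31 + 31 + 28 + 31 + 30 + 31 + 30 + 31 + 1 = 975.

975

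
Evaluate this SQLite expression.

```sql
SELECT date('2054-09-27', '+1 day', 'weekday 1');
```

Advancing 1 more day within September lands on 2054-09-28.
`weekday 1` advances to the next Monday; 2054-09-28 is already a Monday, so it stays at 2054-09-28.

2054-09-28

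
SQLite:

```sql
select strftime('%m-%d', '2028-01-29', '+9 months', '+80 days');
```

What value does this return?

First apply '+9 months', '+80 days': 2028-01-29 → 2029-01-17.
`%m-%d` extracts the month-day: 01-17.

01-17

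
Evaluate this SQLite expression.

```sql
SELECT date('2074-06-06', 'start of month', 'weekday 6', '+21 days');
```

2074-06-23

`start of month` rewinds 2074-06-06 to 2074-06-01.
`weekday 6` advances to the next Saturday; 2074-06-01 is a Friday, so it moves forward to 2074-06-02.
Advancing 21 more days within June lands on 2074-06-23.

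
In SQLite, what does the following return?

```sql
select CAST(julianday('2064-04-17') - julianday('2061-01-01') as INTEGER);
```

1202

30 days remain in January 2061 after the 1st (31 − 1).
Full months from February 2061 through March 2064 contribute their day counts.
Then 17 days into April 2064.
Total: 30 + 28 + 31 + 30 + 31 + 30 + 31 + 31 + 30 + 31 + 30 + 31 + 31 + 28 + 31 + 30 + 31 + 30 + 31 + 31 + 30 + 31 + 30 + 31 + 31 + 28 + 31 + 30 + 31 + 30 + 31 + 31 + 30 + 31 + 30 + 31 + 31 + 29 + 31 + 17 = 1202.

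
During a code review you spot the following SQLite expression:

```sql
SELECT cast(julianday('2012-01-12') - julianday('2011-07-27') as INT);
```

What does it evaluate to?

169

4 days remain in July 2011 after the 27th (31 − 27).
August 2011: 31 days.
September 2011: 30 days.
October 2011: 31 days.
November 2011: 30 days.
December 2011: 31 days.
Then 12 days into January 2012.
Total: 4 + 31 + 30 + 31 + 30 + 31 + 12 = 169.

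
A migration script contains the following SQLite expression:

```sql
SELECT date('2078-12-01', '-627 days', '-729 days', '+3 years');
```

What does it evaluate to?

Applying '-627 days' to 2078-12-01: counting 627 days back gives 2077-03-14.
Applying '-729 days' to 2077-03-14: counting 729 days back gives 2075-03-16.
Adding +3 years to 2075-03-16 gives 2078-03-16.

2078-03-16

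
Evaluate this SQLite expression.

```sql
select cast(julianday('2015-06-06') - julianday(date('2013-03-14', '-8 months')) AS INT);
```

Adding -8 months to 2013-03-14 gives 2012-07-14.
17 days remain in July 2012 after the 14th (31 − 14).
Full months from August 2012 through May 2015 contribute their day counts.
Then 6 days into June 2015.
Total: 17 + 31 + 30 + 31 + 30 + 31 + 31 + 28 + 31 + 30 + 31 + 30 + 31 + 31 + 30 + 31 + 30 + 31 + 31 + 28 + 31 + 30 + 31 + 30 + 31 + 31 + 30 + 31 + 30 + 31 + 31 + 28 + 31 + 30 + 31 + 6 = 1057.

1057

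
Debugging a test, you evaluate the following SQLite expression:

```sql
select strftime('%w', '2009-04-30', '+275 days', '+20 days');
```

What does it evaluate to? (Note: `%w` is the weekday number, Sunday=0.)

5

First apply '+275 days', '+20 days': 2009-04-30 → 2010-02-19.
2010-02-19 is a Friday; with Sunday=0 that is 5.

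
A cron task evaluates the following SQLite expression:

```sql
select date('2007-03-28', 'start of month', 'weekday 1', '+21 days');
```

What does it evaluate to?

2007-03-26

`start of month` rewinds 2007-03-28 to 2007-03-01.
`weekday 1` advances to the next Monday; 2007-03-01 is a Thursday, so it moves forward to 2007-03-05.
Advancing 21 more days within March lands on 2007-03-26.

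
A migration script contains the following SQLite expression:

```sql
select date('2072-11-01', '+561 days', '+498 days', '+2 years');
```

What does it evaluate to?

2077-09-26

Applying '+561 days' to 2072-11-01: counting 561 days forward gives 2074-05-16.
Applying '+498 days' to 2074-05-16: counting 498 days forward gives 2075-09-26.
Adding +2 years to 2075-09-26 gives 2077-09-26.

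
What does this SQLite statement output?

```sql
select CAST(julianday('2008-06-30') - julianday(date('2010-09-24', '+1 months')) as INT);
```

-846

Adding +1 month to 2010-09-24 gives 2010-10-24.
0 days remain in June 2008 after the 30th (30 − 30).
Full months from July 2008 through September 2010 contribute their day counts.
Then 24 days into October 2010.
Total: 0 + 31 + 31 + 30 + 31 + 30 + 31 + 31 + 28 + 31 + 30 + 31 + 30 + 31 + 31 + 30 + 31 + 30 + 31 + 31 + 28 + 31 + 30 + 31 + 30 + 31 + 31 + 30 + 24 = 846.
The subtraction is earlier − later, so the result is −846 → -846.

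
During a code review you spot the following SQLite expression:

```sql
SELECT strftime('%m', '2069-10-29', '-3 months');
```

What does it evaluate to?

First apply '-3 months': 2069-10-29 → 2069-07-29.
`%m` extracts the 2-digit month (01-12): 07.

07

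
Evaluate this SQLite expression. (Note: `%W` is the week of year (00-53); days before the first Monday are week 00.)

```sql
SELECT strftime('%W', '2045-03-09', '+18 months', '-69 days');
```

First apply '+18 months', '-69 days': 2045-03-09 → 2046-07-02.
2046-07-02 is a Monday. SQLite's %W counts Mondays since the year started; the result is 27.

27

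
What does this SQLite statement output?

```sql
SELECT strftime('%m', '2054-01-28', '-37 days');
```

12

First apply '-37 days': 2054-01-28 → 2053-12-22.
`%m` extracts the 2-digit month (01-12): 12.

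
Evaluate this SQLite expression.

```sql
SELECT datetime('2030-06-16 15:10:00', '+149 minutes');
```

149 minutes = 2h 29m; +149 minutes from 2030-06-16 15:10:00 is 2030-06-16 17:39:00.

2030-06-16 17:39:00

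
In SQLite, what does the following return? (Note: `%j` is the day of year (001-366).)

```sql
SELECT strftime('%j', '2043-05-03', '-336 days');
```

152

First apply '-336 days': 2043-05-03 → 2042-06-01.
Day-of-year for 2042-06-01: days since 2042-01-01 inclusive = 152, zero-padded to 152.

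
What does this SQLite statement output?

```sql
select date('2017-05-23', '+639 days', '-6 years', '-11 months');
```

Applying '+639 days' to 2017-05-23: counting 639 days forward gives 2019-02-21.
Adding -6 years to 2019-02-21 gives 2013-02-21.
Adding -11 months to 2013-02-21 gives 2012-03-21.

2012-03-21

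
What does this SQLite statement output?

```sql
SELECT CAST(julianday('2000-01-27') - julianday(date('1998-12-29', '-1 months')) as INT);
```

Adding -1 month to 1998-12-29 gives 1998-11-29.
1 day remains in November 1998 after the 29th (30 − 29).
Full months from December 1998 through December 1999 contribute their day counts.
Then 27 days into January 2000.
Total: 1 + 31 + 31 + 28 + 31 + 30 + 31 + 30 + 31 + 31 + 30 + 31 + 30 + 31 + 27 = 424.

424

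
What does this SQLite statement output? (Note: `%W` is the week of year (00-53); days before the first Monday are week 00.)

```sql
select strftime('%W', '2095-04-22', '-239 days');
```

First apply '-239 days': 2095-04-22 → 2094-08-26.
2094-08-26 is a Thursday. SQLite's %W counts Mondays since the year started; the result is 34.

34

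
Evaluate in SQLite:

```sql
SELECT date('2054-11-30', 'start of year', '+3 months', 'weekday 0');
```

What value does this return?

2054-04-05

`start of year` rewinds 2054-11-30 to 2054-01-01.
Adding +3 months to 2054-01-01 gives 2054-04-01.
`weekday 0` advances to the next Sunday; 2054-04-01 is a Wednesday, so it moves forward to 2054-04-05.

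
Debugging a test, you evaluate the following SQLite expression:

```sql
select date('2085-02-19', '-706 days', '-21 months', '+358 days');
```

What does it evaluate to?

2082-06-09

Applying '-706 days' to 2085-02-19: counting 706 days back gives 2083-03-16.
Adding -21 months to 2083-03-16 gives 2081-06-16.
Applying '+358 days' to 2081-06-16: counting 358 days forward gives 2082-06-09.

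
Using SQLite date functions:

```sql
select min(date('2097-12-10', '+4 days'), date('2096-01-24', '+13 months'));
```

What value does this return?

date('2097-12-10', '+4 days') → 2097-12-14.
date('2096-01-24', '+13 months') → 2097-02-24.
Earlier of the two is 2097-02-24.

2097-02-24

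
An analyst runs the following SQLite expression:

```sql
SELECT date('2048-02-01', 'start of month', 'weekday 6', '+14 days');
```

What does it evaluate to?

2048-02-15

`start of month` rewinds 2048-02-01 to 2048-02-01.
`weekday 6` advances to the next Saturday; 2048-02-01 is already a Saturday, so it stays at 2048-02-01.
Advancing 14 more days within February lands on 2048-02-15.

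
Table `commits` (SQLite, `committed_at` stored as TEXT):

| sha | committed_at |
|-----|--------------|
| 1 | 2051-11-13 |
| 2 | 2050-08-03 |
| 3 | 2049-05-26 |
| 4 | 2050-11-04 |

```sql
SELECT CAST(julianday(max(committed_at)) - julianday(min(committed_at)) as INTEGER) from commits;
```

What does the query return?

901

MIN = 2049-05-26, MAX = 2051-11-13.
5 days remain in May 2049 after the 26th (31 − 26).
Full months from June 2049 through October 2051 contribute their day counts.
Then 13 days into November 2051.
Total: 5 + 30 + 31 + 31 + 30 + 31 + 30 + 31 + 31 + 28 + 31 + 30 + 31 + 30 + 31 + 31 + 30 + 31 + 30 + 31 + 31 + 28 + 31 + 30 + 31 + 30 + 31 + 31 + 30 + 31 + 13 = 901.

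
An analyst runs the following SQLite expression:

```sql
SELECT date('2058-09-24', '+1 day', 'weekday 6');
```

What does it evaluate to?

Advancing 1 more day within September lands on 2058-09-25.
`weekday 6` advances to the next Saturday; 2058-09-25 is a Wednesday, so it moves forward to 2058-09-28.

2058-09-28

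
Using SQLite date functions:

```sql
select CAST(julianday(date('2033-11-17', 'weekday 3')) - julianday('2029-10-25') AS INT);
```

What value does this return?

1490

`weekday 3` advances to the next Wednesday; 2033-11-17 is a Thursday, so it moves forward to 2033-11-23.
6 days remain in October 2029 after the 25th (31 − 25).
Full months from November 2029 through October 2033 contribute their day counts.
Then 23 days into November 2033.
Total: 6 + 30 + 31 + 31 + 28 + 31 + 30 + 31 + 30 + 31 + 31 + 30 + 31 + 30 + 31 + 31 + 28 + 31 + 30 + 31 + 30 + 31 + 31 + 30 + 31 + 30 + 31 + 31 + 29 + 31 + 30 + 31 + 30 + 31 + 31 + 30 + 31 + 30 + 31 + 31 + 28 + 31 + 30 + 31 + 30 + 31 + 31 + 30 + 31 + 23 = 1490.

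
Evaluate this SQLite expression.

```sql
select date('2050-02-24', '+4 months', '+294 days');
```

2051-04-14

Adding +4 months to 2050-02-24 gives 2050-06-24.
Applying '+294 days' to 2050-06-24: counting 294 days forward gives 2051-04-14.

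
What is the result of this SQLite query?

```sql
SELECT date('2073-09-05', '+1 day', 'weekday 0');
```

Advancing 1 more day within September lands on 2073-09-06.
`weekday 0` advances to the next Sunday; 2073-09-06 is a Wednesday, so it moves forward to 2073-09-10.

2073-09-10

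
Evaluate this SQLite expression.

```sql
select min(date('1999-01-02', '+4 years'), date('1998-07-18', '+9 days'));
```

date('1999-01-02', '+4 years') → 2003-01-02.
date('1998-07-18', '+9 days') → 1998-07-27.
Earlier of the two is 1998-07-27.

1998-07-27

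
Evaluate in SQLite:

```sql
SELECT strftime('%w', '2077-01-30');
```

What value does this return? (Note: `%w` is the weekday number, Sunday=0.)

2077-01-30 is a Saturday; with Sunday=0 that is 6.

6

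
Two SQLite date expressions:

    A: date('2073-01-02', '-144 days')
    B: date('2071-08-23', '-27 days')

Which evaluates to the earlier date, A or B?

A = 2072-08-11.
B = 2071-07-27.
B is earlier.

B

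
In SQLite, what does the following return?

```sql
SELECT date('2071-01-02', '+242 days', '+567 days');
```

Applying '+242 days' to 2071-01-02: counting 242 days forward gives 2071-09-01.
Applying '+567 days' to 2071-09-01: counting 567 days forward gives 2073-03-21.

2073-03-21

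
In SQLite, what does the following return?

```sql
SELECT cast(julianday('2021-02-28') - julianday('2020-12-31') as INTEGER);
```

0 days remain in December 2020 after the 31st (31 − 31).
January 2021: 31 days.
Then 28 days into February 2021.
Total: 0 + 31 + 28 = 59.

59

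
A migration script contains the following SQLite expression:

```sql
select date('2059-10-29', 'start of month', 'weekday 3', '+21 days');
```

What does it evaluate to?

`start of month` rewinds 2059-10-29 to 2059-10-01.
`weekday 3` advances to the next Wednesday; 2059-10-01 is already a Wednesday, so it stays at 2059-10-01.
Advancing 21 more days within October lands on 2059-10-22.

2059-10-22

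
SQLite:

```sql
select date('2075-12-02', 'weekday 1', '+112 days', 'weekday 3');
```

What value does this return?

2076-03-25

`weekday 1` advances to the next Monday; 2075-12-02 is already a Monday, so it stays at 2075-12-02.
Applying '+112 days' to 2075-12-02: counting 112 days forward gives 2076-03-23.
`weekday 3` advances to the next Wednesday; 2076-03-23 is a Monday, so it moves forward to 2076-03-25.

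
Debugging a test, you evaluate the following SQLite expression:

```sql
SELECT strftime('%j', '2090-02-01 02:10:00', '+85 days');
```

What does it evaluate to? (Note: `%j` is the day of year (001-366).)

First apply '+85 days': 2090-02-01 02:10:00 → 2090-04-27 02:10:00.
Day-of-year for 2090-04-27: days since 2090-01-01 inclusive = 117, zero-padded to 117.

117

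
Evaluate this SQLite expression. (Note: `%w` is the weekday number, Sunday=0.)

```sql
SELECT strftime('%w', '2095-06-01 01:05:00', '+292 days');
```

1

First apply '+292 days': 2095-06-01 01:05:00 → 2096-03-19 01:05:00.
2096-03-19 is a Monday; with Sunday=0 that is 1.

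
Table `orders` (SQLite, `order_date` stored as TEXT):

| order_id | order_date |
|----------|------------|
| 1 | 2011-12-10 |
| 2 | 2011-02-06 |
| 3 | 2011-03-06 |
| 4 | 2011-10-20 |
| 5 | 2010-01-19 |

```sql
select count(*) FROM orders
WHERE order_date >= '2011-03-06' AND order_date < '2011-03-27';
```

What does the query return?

Rows in [2011-03-06, 2011-03-27): 2011-03-06 → 1 row.

1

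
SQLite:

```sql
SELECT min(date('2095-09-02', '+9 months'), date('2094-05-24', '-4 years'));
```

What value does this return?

date('2095-09-02', '+9 months') → 2096-06-02.
date('2094-05-24', '-4 years') → 2090-05-24.
Earlier of the two is 2090-05-24.

2090-05-24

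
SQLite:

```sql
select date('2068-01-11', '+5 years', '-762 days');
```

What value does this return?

Adding +5 years to 2068-01-11 gives 2073-01-11.
Applying '-762 days' to 2073-01-11: counting 762 days back gives 2070-12-11.

2070-12-11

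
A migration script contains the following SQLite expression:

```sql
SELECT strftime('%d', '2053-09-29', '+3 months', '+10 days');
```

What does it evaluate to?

08

First apply '+3 months', '+10 days': 2053-09-29 → 2054-01-08.
`%d` extracts the 2-digit day of month: 08.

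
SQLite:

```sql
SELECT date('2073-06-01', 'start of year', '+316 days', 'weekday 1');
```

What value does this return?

`start of year` rewinds 2073-06-01 to 2073-01-01.
Applying '+316 days' to 2073-01-01: counting 316 days forward gives 2073-11-13.
`weekday 1` advances to the next Monday; 2073-11-13 is already a Monday, so it stays at 2073-11-13.

2073-11-13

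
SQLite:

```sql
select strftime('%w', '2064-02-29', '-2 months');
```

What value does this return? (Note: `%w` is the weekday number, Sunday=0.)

6

First apply '-2 months': 2064-02-29 → 2063-12-29.
2063-12-29 is a Saturday; with Sunday=0 that is 6.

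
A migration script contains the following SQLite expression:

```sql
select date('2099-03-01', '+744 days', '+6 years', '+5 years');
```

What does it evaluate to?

2112-03-15

Applying '+744 days' to 2099-03-01: counting 744 days forward gives 2101-03-15.
Adding +6 years to 2101-03-15 gives 2107-03-15.
Adding +5 years to 2107-03-15 gives 2112-03-15.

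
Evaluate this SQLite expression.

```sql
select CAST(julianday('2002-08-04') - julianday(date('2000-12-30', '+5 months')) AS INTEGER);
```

431

Adding +5 months to 2000-12-30 gives 2001-05-30.
1 day remains in May 2001 after the 30th (31 − 30).
Full months from June 2001 through July 2002 contribute their day counts.
Then 4 days into August 2002.
Total: 1 + 30 + 31 + 31 + 30 + 31 + 30 + 31 + 31 + 28 + 31 + 30 + 31 + 30 + 31 + 4 = 431.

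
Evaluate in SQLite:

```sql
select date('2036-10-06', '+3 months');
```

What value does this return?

Adding +3 months to 2036-10-06 gives 2037-01-06.

2037-01-06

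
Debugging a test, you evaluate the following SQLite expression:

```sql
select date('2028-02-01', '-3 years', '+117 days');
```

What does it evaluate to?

2025-05-29

Adding -3 years to 2028-02-01 gives 2025-02-01.
Applying '+117 days' to 2025-02-01: counting 117 days forward gives 2025-05-29.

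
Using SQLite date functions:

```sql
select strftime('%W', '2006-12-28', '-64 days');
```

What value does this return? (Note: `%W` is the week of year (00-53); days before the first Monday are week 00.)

43

First apply '-64 days': 2006-12-28 → 2006-10-25.
2006-10-25 is a Wednesday. SQLite's %W counts Mondays since the year started; the result is 43.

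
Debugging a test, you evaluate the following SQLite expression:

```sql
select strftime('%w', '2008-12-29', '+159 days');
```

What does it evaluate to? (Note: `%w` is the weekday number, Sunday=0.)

First apply '+159 days': 2008-12-29 → 2009-06-06.
2009-06-06 is a Saturday; with Sunday=0 that is 6.

6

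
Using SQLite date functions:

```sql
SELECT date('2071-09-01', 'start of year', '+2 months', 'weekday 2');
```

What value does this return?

`start of year` rewinds 2071-09-01 to 2071-01-01.
Adding +2 months to 2071-01-01 gives 2071-03-01.
`weekday 2` advances to the next Tuesday; 2071-03-01 is a Sunday, so it moves forward to 2071-03-03.

2071-03-03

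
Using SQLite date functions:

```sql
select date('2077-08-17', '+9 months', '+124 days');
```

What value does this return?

2078-09-18

Adding +9 months to 2077-08-17 gives 2078-05-17.
Applying '+124 days' to 2078-05-17: counting 124 days forward gives 2078-09-18.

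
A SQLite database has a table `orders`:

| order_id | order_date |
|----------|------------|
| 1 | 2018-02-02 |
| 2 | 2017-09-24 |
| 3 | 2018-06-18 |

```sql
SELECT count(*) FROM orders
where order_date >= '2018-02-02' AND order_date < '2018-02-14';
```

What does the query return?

Rows in [2018-02-02, 2018-02-14): 2018-02-02 → 1 row.

1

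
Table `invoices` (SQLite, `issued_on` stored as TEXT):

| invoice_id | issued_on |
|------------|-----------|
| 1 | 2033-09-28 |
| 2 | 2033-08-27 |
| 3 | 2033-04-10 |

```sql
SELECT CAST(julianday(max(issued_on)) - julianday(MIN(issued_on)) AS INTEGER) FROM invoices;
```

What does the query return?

MIN = 2033-04-10, MAX = 2033-09-28.
20 days remain in April 2033 after the 10th (30 − 10).
May 2033: 31 days.
June 2033: 30 days.
July 2033: 31 days.
August 2033: 31 days.
Then 28 days into September 2033.
Total: 20 + 31 + 30 + 31 + 31 + 28 = 171.

171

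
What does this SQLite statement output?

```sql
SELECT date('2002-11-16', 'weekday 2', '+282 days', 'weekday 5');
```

2003-08-29

`weekday 2` advances to the next Tuesday; 2002-11-16 is a Saturday, so it moves forward to 2002-11-19.
Applying '+282 days' to 2002-11-19: counting 282 days forward gives 2003-08-28.
`weekday 5` advances to the next Friday; 2003-08-28 is a Thursday, so it moves forward to 2003-08-29.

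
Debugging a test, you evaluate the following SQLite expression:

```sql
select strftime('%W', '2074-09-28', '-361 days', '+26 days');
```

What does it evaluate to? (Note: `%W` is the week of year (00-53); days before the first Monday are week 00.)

43

First apply '-361 days', '+26 days': 2074-09-28 → 2073-10-28.
2073-10-28 is a Saturday. SQLite's %W counts Mondays since the year started; the result is 43.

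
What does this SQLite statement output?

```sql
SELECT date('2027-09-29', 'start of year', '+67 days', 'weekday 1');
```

`start of year` rewinds 2027-09-29 to 2027-01-01.
Applying '+67 days' to 2027-01-01: counting 67 days forward gives 2027-03-09.
`weekday 1` advances to the next Monday; 2027-03-09 is a Tuesday, so it moves forward to 2027-03-15.

2027-03-15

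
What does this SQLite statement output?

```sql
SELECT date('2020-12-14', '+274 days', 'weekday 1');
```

2021-09-20

Applying '+274 days' to 2020-12-14: counting 274 days forward gives 2021-09-14.
`weekday 1` advances to the next Monday; 2021-09-14 is a Tuesday, so it moves forward to 2021-09-20.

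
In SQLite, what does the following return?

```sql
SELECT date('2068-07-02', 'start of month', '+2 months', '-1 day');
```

`start of month` rewinds 2068-07-02 to 2068-07-01.
Adding +2 months to 2068-07-01 gives 2068-09-01.
Going back 1 day from 2068-09-01 reaches 2068-08-31 (last day of August, 31 days).

2068-08-31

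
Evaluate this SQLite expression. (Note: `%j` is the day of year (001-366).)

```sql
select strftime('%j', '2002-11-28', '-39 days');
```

First apply '-39 days': 2002-11-28 → 2002-10-20.
Day-of-year for 2002-10-20: days since 2002-01-01 inclusive = 293, zero-padded to 293.

293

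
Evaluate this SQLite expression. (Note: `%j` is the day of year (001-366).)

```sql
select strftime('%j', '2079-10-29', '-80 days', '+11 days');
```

233

First apply '-80 days', '+11 days': 2079-10-29 → 2079-08-21.
Day-of-year for 2079-08-21: days since 2079-01-01 inclusive = 233, zero-padded to 233.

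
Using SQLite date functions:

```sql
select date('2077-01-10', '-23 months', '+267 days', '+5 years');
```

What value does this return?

Adding -23 months to 2077-01-10 gives 2075-02-10.
Applying '+267 days' to 2075-02-10: counting 267 days forward gives 2075-11-04.
Adding +5 years to 2075-11-04 gives 2080-11-04.

2080-11-04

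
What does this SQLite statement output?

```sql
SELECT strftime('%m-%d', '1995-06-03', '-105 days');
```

02-18

First apply '-105 days': 1995-06-03 → 1995-02-18.
`%m-%d` extracts the month-day: 02-18.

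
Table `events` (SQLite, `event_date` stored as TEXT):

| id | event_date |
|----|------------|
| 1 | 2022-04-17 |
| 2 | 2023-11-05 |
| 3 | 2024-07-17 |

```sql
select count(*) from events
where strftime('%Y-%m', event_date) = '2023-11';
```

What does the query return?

1

Rows with year-month 2023-11: 2023-11-05 → 1.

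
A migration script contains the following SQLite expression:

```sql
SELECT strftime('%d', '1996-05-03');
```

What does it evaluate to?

`%d` extracts the 2-digit day of month: 03.

03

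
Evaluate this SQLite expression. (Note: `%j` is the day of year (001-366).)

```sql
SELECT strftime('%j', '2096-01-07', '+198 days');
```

First apply '+198 days': 2096-01-07 → 2096-07-23.
Day-of-year for 2096-07-23: days since 2096-01-01 inclusive = 205, zero-padded to 205.

205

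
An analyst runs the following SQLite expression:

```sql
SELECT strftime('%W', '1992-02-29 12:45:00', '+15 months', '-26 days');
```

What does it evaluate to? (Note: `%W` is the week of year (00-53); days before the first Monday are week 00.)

18

First apply '+15 months', '-26 days': 1992-02-29 12:45:00 → 1993-05-03 12:45:00.
1993-05-03 is a Monday. SQLite's %W counts Mondays since the year started; the result is 18.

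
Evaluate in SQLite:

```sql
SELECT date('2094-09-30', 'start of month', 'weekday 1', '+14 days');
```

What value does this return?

`start of month` rewinds 2094-09-30 to 2094-09-01.
`weekday 1` advances to the next Monday; 2094-09-01 is a Wednesday, so it moves forward to 2094-09-06.
Advancing 14 more days within September lands on 2094-09-20.

2094-09-20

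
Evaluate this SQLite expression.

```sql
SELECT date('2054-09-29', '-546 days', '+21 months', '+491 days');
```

2056-05-06

Applying '-546 days' to 2054-09-29: counting 546 days back gives 2053-04-01.
Adding +21 months to 2053-04-01 gives 2055-01-01.
Applying '+491 days' to 2055-01-01: counting 491 days forward gives 2056-05-06.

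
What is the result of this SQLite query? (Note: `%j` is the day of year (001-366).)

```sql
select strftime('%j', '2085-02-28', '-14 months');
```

First apply '-14 months': 2085-02-28 → 2083-12-28.
Day-of-year for 2083-12-28: days since 2083-01-01 inclusive = 362, zero-padded to 362.

362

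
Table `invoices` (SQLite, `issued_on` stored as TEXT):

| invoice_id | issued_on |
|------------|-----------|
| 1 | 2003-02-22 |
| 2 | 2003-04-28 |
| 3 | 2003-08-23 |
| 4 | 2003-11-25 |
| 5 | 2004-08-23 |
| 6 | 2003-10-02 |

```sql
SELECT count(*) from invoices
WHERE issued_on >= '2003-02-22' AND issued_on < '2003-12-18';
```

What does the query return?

5

Rows in [2003-02-22, 2003-12-18): 2003-02-22, 2003-04-28, 2003-08-23, 2003-11-25, 2003-10-02 → 5 rows.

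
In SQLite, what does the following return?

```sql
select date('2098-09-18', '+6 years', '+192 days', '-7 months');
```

Adding +6 years to 2098-09-18 gives 2104-09-18.
Applying '+192 days' to 2104-09-18: counting 192 days forward gives 2105-03-29.
Adding -7 months to 2105-03-29 gives 2104-08-29.

2104-08-29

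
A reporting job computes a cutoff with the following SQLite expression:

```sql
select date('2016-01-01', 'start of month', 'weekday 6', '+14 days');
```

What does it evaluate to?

2016-01-16

`start of month` rewinds 2016-01-01 to 2016-01-01.
`weekday 6` advances to the next Saturday; 2016-01-01 is a Friday, so it moves forward to 2016-01-02.
Advancing 14 more days within January lands on 2016-01-16.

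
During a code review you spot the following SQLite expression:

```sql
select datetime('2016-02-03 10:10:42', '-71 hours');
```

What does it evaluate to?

-71 hours from 2016-02-03 10:10:42 is 2016-01-31 11:10:42 (crosses midnight).

2016-01-31 11:10:42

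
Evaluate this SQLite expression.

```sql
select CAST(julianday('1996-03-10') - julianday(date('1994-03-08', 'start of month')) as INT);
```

740

`start of month` rewinds 1994-03-08 to 1994-03-01.
30 days remain in March 1994 after the 1st (31 − 1).
Full months from April 1994 through February 1996 contribute their day counts.
Then 10 days into March 1996.
Total: 30 + 30 + 31 + 30 + 31 + 31 + 30 + 31 + 30 + 31 + 31 + 28 + 31 + 30 + 31 + 30 + 31 + 31 + 30 + 31 + 30 + 31 + 31 + 29 + 10 = 740.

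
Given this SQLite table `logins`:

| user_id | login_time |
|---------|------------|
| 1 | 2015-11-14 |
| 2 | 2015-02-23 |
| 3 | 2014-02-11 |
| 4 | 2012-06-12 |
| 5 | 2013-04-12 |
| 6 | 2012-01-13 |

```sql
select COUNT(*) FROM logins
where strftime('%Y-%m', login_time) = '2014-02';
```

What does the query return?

Rows with year-month 2014-02: 2014-02-11 → 1.

1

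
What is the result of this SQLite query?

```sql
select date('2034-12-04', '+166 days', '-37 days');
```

2035-04-12

Applying '+166 days' to 2034-12-04: counting 166 days forward gives 2035-05-19.
Going back 19 days from 2035-05-19 reaches 2035-04-30 (last day of April, 30 days).
Going back 18 days within April lands on 2035-04-12.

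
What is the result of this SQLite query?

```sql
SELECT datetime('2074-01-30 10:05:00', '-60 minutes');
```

60 minutes = 1h 0m; -60 minutes from 2074-01-30 10:05:00 is 2074-01-30 09:05:00.

2074-01-30 09:05:00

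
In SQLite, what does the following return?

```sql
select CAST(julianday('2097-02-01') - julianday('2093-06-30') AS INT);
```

1312

0 days remain in June 2093 after the 30th (30 − 30).
Full months from July 2093 through January 2097 contribute their day counts.
Then 1 day into February 2097.
Total: 0 + 31 + 31 + 30 + 31 + 30 + 31 + 31 + 28 + 31 + 30 + 31 + 30 + 31 + 31 + 30 + 31 + 30 + 31 + 31 + 28 + 31 + 30 + 31 + 30 + 31 + 31 + 30 + 31 + 30 + 31 + 31 + 29 + 31 + 30 + 31 + 30 + 31 + 31 + 30 + 31 + 30 + 31 + 31 + 1 = 1312.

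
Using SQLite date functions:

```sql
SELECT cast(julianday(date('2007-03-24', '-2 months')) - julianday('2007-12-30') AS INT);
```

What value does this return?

-340

Adding -2 months to 2007-03-24 gives 2007-01-24.
7 days remain in January 2007 after the 24th (31 − 24).
Full months from February 2007 through November 2007 contribute their day counts.
Then 30 days into December 2007.
Total: 7 + 28 + 31 + 30 + 31 + 30 + 31 + 31 + 30 + 31 + 30 + 30 = 340.
The subtraction is earlier − later, so the result is −340 → -340.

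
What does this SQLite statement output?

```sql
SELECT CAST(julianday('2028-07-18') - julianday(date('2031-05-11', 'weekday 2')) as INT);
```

-1029

`weekday 2` advances to the next Tuesday; 2031-05-11 is a Sunday, so it moves forward to 2031-05-13.
13 days remain in July 2028 after the 18th (31 − 18).
Full months from August 2028 through April 2031 contribute their day counts.
Then 13 days into May 2031.
Total: 13 + 31 + 30 + 31 + 30 + 31 + 31 + 28 + 31 + 30 + 31 + 30 + 31 + 31 + 30 + 31 + 30 + 31 + 31 + 28 + 31 + 30 + 31 + 30 + 31 + 31 + 30 + 31 + 30 + 31 + 31 + 28 + 31 + 30 + 13 = 1029.
The subtraction is earlier − later, so the result is −1029 → -1029.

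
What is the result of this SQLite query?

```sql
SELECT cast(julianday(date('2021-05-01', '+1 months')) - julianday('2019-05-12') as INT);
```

751

Adding +1 month to 2021-05-01 gives 2021-06-01.
19 days remain in May 2019 after the 12th (31 − 12).
Full months from June 2019 through May 2021 contribute their day counts.
Then 1 day into June 2021.
Total: 19 + 30 + 31 + 31 + 30 + 31 + 30 + 31 + 31 + 29 + 31 + 30 + 31 + 30 + 31 + 31 + 30 + 31 + 30 + 31 + 31 + 28 + 31 + 30 + 31 + 1 = 751.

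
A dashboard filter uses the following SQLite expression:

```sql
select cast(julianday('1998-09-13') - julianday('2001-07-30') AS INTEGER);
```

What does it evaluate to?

17 days remain in September 1998 after the 13th (30 − 13).
Full months from October 1998 through June 2001 contribute their day counts.
Then 30 days into July 2001.
Total: 17 + 31 + 30 + 31 + 31 + 28 + 31 + 30 + 31 + 30 + 31 + 31 + 30 + 31 + 30 + 31 + 31 + 29 + 31 + 30 + 31 + 30 + 31 + 31 + 30 + 31 + 30 + 31 + 31 + 28 + 31 + 30 + 31 + 30 + 30 = 1051.
The subtraction is earlier − later, so the result is −1051 → -1051.

-1051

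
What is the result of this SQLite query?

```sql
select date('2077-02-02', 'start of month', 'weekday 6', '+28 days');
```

2077-03-06

`start of month` rewinds 2077-02-02 to 2077-02-01.
`weekday 6` advances to the next Saturday; 2077-02-01 is a Monday, so it moves forward to 2077-02-06.
February 2077 has 28 days; 22 remain after the 6th, so 23 days reach 2077-03-01.
Advancing 5 more days within March lands on 2077-03-06.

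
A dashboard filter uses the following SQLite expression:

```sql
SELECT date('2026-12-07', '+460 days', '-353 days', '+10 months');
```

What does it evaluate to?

Applying '+460 days' to 2026-12-07: counting 460 days forward gives 2028-03-11.
Applying '-353 days' to 2028-03-11: counting 353 days back gives 2027-03-24.
Adding +10 months to 2027-03-24 gives 2028-01-24.

2028-01-24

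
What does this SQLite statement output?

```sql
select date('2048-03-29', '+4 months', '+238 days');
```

2049-03-24

Adding +4 months to 2048-03-29 gives 2048-07-29.
Applying '+238 days' to 2048-07-29: counting 238 days forward gives 2049-03-24.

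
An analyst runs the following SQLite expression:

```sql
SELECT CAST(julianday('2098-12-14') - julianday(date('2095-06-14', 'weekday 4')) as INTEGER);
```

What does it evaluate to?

1277

`weekday 4` advances to the next Thursday; 2095-06-14 is a Tuesday, so it moves forward to 2095-06-16.
14 days remain in June 2095 after the 16th (30 − 16).
Full months from July 2095 through November 2098 contribute their day counts.
Then 14 days into December 2098.
Total: 14 + 31 + 31 + 30 + 31 + 30 + 31 + 31 + 29 + 31 + 30 + 31 + 30 + 31 + 31 + 30 + 31 + 30 + 31 + 31 + 28 + 31 + 30 + 31 + 30 + 31 + 31 + 30 + 31 + 30 + 31 + 31 + 28 + 31 + 30 + 31 + 30 + 31 + 31 + 30 + 31 + 30 + 14 = 1277.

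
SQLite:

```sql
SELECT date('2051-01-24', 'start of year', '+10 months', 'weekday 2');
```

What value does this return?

`start of year` rewinds 2051-01-24 to 2051-01-01.
Adding +10 months to 2051-01-01 gives 2051-11-01.
`weekday 2` advances to the next Tuesday; 2051-11-01 is a Wednesday, so it moves forward to 2051-11-07.

2051-11-07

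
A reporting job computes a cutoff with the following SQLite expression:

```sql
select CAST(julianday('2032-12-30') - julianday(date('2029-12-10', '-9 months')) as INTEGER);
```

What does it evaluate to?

1391

Adding -9 months to 2029-12-10 gives 2029-03-10.
21 days remain in March 2029 after the 10th (31 − 10).
Full months from April 2029 through November 2032 contribute their day counts.
Then 30 days into December 2032.
Total: 21 + 30 + 31 + 30 + 31 + 31 + 30 + 31 + 30 + 31 + 31 + 28 + 31 + 30 + 31 + 30 + 31 + 31 + 30 + 31 + 30 + 31 + 31 + 28 + 31 + 30 + 31 + 30 + 31 + 31 + 30 + 31 + 30 + 31 + 31 + 29 + 31 + 30 + 31 + 30 + 31 + 31 + 30 + 31 + 30 + 30 = 1391.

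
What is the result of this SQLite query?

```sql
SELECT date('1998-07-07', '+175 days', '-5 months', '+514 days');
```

1999-12-25

Applying '+175 days' to 1998-07-07: counting 175 days forward gives 1998-12-29.
Adding -5 months to 1998-12-29 gives 1998-07-29.
Applying '+514 days' to 1998-07-29: counting 514 days forward gives 1999-12-25.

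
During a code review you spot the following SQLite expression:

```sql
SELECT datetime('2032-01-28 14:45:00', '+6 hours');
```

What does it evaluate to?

2032-01-28 20:45:00

+6 hours from 2032-01-28 14:45:00 is 2032-01-28 20:45:00.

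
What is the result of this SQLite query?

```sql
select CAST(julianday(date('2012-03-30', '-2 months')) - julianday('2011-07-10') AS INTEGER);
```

Adding -2 months to 2012-03-30 gives 2012-01-30.
21 days remain in July 2011 after the 10th (31 − 10).
August 2011: 31 days.
September 2011: 30 days.
October 2011: 31 days.
November 2011: 30 days.
December 2011: 31 days.
Then 30 days into January 2012.
Total: 21 + 31 + 30 + 31 + 30 + 31 + 30 = 204.

204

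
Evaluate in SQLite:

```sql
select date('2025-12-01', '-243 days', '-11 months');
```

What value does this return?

Applying '-243 days' to 2025-12-01: counting 243 days back gives 2025-04-02.
Adding -11 months to 2025-04-02 gives 2024-05-02.

2024-05-02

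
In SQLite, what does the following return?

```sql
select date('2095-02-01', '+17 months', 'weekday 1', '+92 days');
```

2096-10-02

Adding +17 months to 2095-02-01 gives 2096-07-01.
`weekday 1` advances to the next Monday; 2096-07-01 is a Sunday, so it moves forward to 2096-07-02.
Applying '+92 days' to 2096-07-02: counting 92 days forward gives 2096-10-02.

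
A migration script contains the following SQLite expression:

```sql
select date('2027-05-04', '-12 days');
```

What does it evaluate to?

Going back 4 days from 2027-05-04 reaches 2027-04-30 (last day of April, 30 days).
Going back 8 days within April lands on 2027-04-22.

2027-04-22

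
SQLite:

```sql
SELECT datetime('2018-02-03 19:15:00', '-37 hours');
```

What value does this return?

-37 hours from 2018-02-03 19:15:00 is 2018-02-02 06:15:00 (crosses midnight).

2018-02-02 06:15:00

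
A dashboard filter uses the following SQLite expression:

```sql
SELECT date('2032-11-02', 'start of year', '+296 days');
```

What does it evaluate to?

2032-10-23

`start of year` rewinds 2032-11-02 to 2032-01-01.
Applying '+296 days' to 2032-01-01: counting 296 days forward gives 2032-10-23.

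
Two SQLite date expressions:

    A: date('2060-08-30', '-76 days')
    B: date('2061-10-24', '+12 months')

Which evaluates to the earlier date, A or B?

A = 2060-06-15.
B = 2062-10-24.
A is earlier.

A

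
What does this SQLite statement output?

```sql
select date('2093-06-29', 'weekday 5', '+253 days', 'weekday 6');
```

2094-03-13

`weekday 5` advances to the next Friday; 2093-06-29 is a Monday, so it moves forward to 2093-07-03.
Applying '+253 days' to 2093-07-03: counting 253 days forward gives 2094-03-13.
`weekday 6` advances to the next Saturday; 2094-03-13 is already a Saturday, so it stays at 2094-03-13.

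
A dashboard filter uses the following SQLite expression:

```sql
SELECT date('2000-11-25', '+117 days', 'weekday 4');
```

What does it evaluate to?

Applying '+117 days' to 2000-11-25: counting 117 days forward gives 2001-03-22.
`weekday 4` advances to the next Thursday; 2001-03-22 is already a Thursday, so it stays at 2001-03-22.

2001-03-22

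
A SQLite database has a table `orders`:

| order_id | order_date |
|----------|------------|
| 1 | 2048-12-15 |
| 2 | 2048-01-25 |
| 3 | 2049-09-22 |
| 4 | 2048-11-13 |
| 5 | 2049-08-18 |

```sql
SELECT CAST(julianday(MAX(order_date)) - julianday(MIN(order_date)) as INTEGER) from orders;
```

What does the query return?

MIN = 2048-01-25, MAX = 2049-09-22.
6 days remain in January 2048 after the 25th (31 − 25).
Full months from February 2048 through August 2049 contribute their day counts.
Then 22 days into September 2049.
Total: 6 + 29 + 31 + 30 + 31 + 30 + 31 + 31 + 30 + 31 + 30 + 31 + 31 + 28 + 31 + 30 + 31 + 30 + 31 + 31 + 22 = 606.

606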